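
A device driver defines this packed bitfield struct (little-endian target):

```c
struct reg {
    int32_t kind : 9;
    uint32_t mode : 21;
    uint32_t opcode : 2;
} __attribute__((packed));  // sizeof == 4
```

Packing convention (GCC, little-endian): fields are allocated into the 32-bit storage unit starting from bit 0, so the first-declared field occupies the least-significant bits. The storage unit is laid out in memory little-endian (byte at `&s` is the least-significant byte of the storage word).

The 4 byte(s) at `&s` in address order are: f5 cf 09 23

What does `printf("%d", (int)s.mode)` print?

1148135

[0]=0xf5 [1]=0xcf [2]=0x09 [3]=0x23 (little-endian) → word 0x2309cff5
kind:9 @ bit 0 → (0x2309cff5>>0)&0x1ff = 0x1f5
mode:21 @ bit 9 → (0x2309cff5>>9)&0x1fffff = 0x1184e7  ←
opcode:2 @ bit 30 → (0x2309cff5>>30)&0x3 = 0x0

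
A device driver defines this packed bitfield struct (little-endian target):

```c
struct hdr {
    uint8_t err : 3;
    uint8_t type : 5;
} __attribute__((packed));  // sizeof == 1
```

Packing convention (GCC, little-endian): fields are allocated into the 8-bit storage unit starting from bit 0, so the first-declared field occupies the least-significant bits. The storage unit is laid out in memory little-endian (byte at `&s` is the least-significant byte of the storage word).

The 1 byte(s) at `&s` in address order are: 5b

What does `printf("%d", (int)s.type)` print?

11

[0]=0x5b (little-endian) → word 0x5b
err [0+:3] = (word>>0) & 0x7 = 3
type [3+:5] = (word>>3) & 0x1f = 11  ←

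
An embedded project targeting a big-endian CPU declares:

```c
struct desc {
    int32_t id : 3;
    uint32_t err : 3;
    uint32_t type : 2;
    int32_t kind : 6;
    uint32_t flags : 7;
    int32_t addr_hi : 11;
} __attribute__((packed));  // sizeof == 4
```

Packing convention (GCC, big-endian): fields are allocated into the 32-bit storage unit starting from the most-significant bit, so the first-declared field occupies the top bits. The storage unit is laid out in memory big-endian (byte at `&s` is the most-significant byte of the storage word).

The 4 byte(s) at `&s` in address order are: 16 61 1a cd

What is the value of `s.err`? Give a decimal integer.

[0]=0x16 [1]=0x61 [2]=0x1a [3]=0xcd (big-endian) → word 0x16611acd
id:3 @ bit 29 → (0x16611acd>>29)&0x7 = 0x0
err:3 @ bit 26 → (0x16611acd>>26)&0x7 = 0x5  ←
type:2 @ bit 24 → (0x16611acd>>24)&0x3 = 0x2
kind:6 @ bit 18 → (0x16611acd>>18)&0x3f = 0x18
flags:7 @ bit 11 → (0x16611acd>>11)&0x7f = 0x23
addr_hi:11 @ bit 0 → (0x16611acd>>0)&0x7ff = 0x2cd

5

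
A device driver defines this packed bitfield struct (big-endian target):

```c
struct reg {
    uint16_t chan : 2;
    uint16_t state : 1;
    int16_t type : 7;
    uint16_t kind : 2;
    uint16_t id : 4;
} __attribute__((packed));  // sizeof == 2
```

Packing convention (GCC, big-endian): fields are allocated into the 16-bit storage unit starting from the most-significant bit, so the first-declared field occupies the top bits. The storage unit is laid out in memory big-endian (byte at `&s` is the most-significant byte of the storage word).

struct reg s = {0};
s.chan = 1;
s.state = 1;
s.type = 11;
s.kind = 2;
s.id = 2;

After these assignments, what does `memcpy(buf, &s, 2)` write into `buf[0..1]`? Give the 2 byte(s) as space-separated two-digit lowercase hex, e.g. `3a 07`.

chan (2b) val=1 bits=0x1 at bit 14: 0x4000
state (1b) val=1 bits=0x1 at bit 13: 0x6000
type (7b) val=11 bits=0xb at bit 6: 0x62c0
kind (2b) val=2 bits=0x2 at bit 4: 0x62e0
id (4b) val=2 bits=0x2 at bit 0: 0x62e2
word = 0x62e2 → big-endian bytes:
  [0]=0x62  [1]=0xe2

62 e2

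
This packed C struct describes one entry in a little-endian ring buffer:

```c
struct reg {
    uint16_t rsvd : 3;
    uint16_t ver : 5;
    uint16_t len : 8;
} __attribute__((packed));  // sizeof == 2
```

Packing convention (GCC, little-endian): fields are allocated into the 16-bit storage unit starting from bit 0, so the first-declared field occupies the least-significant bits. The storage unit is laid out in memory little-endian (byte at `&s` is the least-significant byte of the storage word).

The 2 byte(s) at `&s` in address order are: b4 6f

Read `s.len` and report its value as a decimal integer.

111

[0]=0xb4 [1]=0x6f (little-endian) → word 0x6fb4
rsvd [0+:3] = (word>>0) & 0x7 = 4
ver [3+:5] = (word>>3) & 0x1f = 22
len [8+:8] = (word>>8) & 0xff = 111  ←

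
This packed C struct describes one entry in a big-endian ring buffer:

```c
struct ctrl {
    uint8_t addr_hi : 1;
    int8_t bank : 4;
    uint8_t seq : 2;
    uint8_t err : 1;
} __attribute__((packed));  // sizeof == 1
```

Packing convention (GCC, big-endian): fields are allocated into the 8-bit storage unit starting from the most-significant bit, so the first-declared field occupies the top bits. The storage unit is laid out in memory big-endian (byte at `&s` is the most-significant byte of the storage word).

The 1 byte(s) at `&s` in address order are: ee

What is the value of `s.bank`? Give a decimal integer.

-3

[0]=0xee (big-endian) → word 0xee
addr_hi [7+:1] = (word>>7) & 0x1 = 1
bank [3+:4] = (word>>3) & 0xf = 13  ←
seq [1+:2] = (word>>1) & 0x3 = 3
err [0+:1] = (word>>0) & 0x1 = 0
bank signed 4b, MSB=1: 13 - 16 = -3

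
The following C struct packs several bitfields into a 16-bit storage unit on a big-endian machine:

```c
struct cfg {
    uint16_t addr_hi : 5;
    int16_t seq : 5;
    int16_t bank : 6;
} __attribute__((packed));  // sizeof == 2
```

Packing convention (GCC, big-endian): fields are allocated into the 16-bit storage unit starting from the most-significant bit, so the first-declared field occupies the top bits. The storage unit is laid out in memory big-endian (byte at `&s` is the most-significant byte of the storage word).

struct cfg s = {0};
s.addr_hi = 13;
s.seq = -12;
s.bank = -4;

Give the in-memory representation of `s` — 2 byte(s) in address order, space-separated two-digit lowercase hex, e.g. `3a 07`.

addr_hi:5 = 13 → 0xd << 11 → word 0x6800
seq:5 = -12 → 0x14 << 6 → word 0x6d00
bank:6 = -4 → 0x3c << 0 → word 0x6d3c
word = 0x6d3c → big-endian bytes:
  [0]=0x6d  [1]=0x3c

6d 3c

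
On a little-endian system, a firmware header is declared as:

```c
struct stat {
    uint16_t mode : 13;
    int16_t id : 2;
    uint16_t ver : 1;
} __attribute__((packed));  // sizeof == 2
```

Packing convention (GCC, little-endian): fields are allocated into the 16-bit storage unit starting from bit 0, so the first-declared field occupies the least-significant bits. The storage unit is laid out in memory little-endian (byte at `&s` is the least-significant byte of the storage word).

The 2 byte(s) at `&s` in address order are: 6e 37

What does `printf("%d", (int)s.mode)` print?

5998

[0]=0x6e [1]=0x37 (little-endian) → word 0x376e
mode:13 @ bit 0 → (0x376e>>0)&0x1fff = 0x176e  ←
id:2 @ bit 13 → (0x376e>>13)&0x3 = 0x1
ver:1 @ bit 15 → (0x376e>>15)&0x1 = 0x0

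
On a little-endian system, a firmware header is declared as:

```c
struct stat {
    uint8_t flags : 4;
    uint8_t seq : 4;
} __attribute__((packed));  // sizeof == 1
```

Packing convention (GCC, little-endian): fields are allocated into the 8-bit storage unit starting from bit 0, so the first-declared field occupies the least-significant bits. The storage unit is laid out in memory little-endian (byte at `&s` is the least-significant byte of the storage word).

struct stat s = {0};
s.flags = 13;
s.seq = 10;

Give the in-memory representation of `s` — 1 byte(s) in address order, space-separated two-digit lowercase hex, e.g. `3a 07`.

ad

[0+:4] flags=13 & 0xf = 0xd; word=0x0d
[4+:4] seq=10 & 0xf = 0xa; word=0xad
word = 0xad → little-endian bytes:
  [0]=0xad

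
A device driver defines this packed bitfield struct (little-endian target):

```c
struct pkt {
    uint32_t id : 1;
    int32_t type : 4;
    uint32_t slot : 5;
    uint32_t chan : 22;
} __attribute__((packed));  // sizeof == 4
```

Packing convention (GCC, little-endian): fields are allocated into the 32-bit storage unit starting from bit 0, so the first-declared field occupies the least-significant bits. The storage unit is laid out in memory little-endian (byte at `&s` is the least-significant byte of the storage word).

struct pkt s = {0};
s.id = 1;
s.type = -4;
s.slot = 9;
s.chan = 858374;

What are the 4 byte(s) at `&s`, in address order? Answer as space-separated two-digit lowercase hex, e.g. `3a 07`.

39 19 64 34

[0+:1] id=1 & 0x1 = 0x1; word=0x00000001
[1+:4] type=-4 & 0xf = 0xc; word=0x00000019
[5+:5] slot=9 & 0x1f = 0x9; word=0x00000139
[10+:22] chan=858374 & 0x3fffff = 0xd1906; word=0x34641939
word = 0x34641939 → little-endian bytes:
  [0]=0x39  [1]=0x19  [2]=0x64  [3]=0x34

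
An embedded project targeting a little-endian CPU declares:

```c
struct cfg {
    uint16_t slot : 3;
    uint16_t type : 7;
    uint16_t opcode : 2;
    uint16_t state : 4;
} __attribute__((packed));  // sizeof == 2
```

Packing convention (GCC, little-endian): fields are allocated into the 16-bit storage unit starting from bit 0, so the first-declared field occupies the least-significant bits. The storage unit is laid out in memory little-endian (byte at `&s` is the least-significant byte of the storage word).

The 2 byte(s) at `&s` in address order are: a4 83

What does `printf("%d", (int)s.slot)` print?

[0]=0xa4 [1]=0x83 (little-endian) → word 0x83a4
slot:3 @ bit 0 → (0x83a4>>0)&0x7 = 0x4  ←
type:7 @ bit 3 → (0x83a4>>3)&0x7f = 0x74
opcode:2 @ bit 10 → (0x83a4>>10)&0x3 = 0x0
state:4 @ bit 12 → (0x83a4>>12)&0xf = 0x8

4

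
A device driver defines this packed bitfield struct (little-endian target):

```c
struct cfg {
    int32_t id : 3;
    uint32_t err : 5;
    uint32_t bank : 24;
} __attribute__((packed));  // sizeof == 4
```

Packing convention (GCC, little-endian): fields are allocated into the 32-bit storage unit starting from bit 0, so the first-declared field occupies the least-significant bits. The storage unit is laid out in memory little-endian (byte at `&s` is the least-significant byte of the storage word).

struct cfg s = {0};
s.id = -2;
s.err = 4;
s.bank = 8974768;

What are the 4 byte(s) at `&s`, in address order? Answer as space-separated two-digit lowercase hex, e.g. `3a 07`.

26 b0 f1 88

id:3 = -2 → 0x6 << 0 → word 0x00000006
err:5 = 4 → 0x4 << 3 → word 0x00000026
bank:24 = 8974768 → 0x88f1b0 << 8 → word 0x88f1b026
word = 0x88f1b026 → little-endian bytes:
  [0]=0x26  [1]=0xb0  [2]=0xf1  [3]=0x88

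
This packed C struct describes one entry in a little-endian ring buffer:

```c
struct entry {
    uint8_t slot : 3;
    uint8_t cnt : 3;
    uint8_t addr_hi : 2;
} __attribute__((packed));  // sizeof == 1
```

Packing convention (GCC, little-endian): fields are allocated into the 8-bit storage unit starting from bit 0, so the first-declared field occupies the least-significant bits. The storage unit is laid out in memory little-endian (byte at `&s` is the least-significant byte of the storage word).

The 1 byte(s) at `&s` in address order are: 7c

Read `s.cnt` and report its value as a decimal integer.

[0]=0x7c (little-endian) → word 0x7c
slot [0+:3] = (word>>0) & 0x7 = 4
cnt [3+:3] = (word>>3) & 0x7 = 7  ←
addr_hi [6+:2] = (word>>6) & 0x3 = 1

7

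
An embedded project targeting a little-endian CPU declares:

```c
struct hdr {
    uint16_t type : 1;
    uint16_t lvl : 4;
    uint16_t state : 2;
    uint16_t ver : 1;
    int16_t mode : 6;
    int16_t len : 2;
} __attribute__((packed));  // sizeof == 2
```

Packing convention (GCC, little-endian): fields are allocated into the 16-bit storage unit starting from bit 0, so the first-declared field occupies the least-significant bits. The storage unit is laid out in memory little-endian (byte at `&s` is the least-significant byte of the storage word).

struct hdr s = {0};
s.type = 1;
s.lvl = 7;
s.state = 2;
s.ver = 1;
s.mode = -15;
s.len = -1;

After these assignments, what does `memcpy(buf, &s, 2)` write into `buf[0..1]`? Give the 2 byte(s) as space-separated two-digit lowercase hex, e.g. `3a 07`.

type:1 = 1 → 0x1 << 0 → word 0x0001
lvl:4 = 7 → 0x7 << 1 → word 0x000f
state:2 = 2 → 0x2 << 5 → word 0x004f
ver:1 = 1 → 0x1 << 7 → word 0x00cf
mode:6 = -15 → 0x31 << 8 → word 0x31cf
len:2 = -1 → 0x3 << 14 → word 0xf1cf
word = 0xf1cf → little-endian bytes:
  [0]=0xcf  [1]=0xf1

cf f1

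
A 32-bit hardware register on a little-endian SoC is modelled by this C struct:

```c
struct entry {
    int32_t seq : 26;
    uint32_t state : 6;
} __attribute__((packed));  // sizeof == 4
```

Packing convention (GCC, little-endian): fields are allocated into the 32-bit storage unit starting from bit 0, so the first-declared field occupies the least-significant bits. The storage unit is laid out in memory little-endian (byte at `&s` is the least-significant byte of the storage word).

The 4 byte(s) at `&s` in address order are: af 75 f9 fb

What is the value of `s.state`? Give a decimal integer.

62

[0]=0xaf [1]=0x75 [2]=0xf9 [3]=0xfb (little-endian) → word 0xfbf975af
seq [0+:26] = (word>>0) & 0x3ffffff = 66680239
state [26+:6] = (word>>26) & 0x3f = 62  ←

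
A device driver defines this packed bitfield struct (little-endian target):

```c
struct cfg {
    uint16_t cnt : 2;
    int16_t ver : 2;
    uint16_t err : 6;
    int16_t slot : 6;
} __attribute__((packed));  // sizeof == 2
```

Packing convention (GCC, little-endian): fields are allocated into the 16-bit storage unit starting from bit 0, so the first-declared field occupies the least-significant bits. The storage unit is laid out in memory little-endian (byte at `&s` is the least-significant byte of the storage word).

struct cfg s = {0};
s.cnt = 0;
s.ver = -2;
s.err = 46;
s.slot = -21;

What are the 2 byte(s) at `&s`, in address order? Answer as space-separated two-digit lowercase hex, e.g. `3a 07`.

e8 ae

[0+:2] cnt=0 & 0x3 = 0x0; word=0x0000
[2+:2] ver=-2 & 0x3 = 0x2; word=0x0008
[4+:6] err=46 & 0x3f = 0x2e; word=0x02e8
[10+:6] slot=-21 & 0x3f = 0x2b; word=0xaee8
word = 0xaee8 → little-endian bytes:
  [0]=0xe8  [1]=0xae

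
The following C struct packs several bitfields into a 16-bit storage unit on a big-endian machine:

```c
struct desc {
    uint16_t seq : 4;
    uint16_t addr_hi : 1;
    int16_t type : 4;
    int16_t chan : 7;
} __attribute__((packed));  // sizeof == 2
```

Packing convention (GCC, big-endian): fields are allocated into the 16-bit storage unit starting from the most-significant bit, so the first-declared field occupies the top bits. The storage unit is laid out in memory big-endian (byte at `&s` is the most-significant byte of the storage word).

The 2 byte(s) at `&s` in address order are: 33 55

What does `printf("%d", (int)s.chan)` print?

-43

[0]=0x33 [1]=0x55 (big-endian) → word 0x3355
seq:4 @ bit 12 → (0x3355>>12)&0xf = 0x3
addr_hi:1 @ bit 11 → (0x3355>>11)&0x1 = 0x0
type:4 @ bit 7 → (0x3355>>7)&0xf = 0x6
chan:7 @ bit 0 → (0x3355>>0)&0x7f = 0x55  ←
chan signed 7b, MSB=1: 85 - 128 = -43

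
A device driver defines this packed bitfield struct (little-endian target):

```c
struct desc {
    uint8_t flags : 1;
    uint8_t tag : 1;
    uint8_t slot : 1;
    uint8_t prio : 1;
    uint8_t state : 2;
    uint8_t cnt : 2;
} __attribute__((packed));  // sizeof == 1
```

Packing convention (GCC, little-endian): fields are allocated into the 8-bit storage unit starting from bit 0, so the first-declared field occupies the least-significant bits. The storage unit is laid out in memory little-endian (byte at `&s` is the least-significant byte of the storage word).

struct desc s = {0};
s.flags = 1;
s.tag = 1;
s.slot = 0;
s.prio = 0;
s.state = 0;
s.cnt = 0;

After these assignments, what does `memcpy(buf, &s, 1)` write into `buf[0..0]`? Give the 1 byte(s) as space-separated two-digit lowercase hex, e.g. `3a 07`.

[0+:1] flags=1 & 0x1 = 0x1; word=0x01
[1+:1] tag=1 & 0x1 = 0x1; word=0x03
[2+:1] slot=0 & 0x1 = 0x0; word=0x03
[3+:1] prio=0 & 0x1 = 0x0; word=0x03
[4+:2] state=0 & 0x3 = 0x0; word=0x03
[6+:2] cnt=0 & 0x3 = 0x0; word=0x03
word = 0x03 → little-endian bytes:
  [0]=0x03

03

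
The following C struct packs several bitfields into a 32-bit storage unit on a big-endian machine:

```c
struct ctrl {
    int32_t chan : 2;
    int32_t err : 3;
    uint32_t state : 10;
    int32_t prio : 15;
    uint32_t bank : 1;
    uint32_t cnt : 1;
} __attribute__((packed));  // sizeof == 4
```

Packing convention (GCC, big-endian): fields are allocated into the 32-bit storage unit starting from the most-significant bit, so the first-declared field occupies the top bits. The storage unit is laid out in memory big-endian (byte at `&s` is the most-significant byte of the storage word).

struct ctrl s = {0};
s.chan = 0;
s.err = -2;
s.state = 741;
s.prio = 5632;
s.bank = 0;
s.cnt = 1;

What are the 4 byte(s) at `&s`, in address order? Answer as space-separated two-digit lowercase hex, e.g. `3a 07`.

35 ca 58 01

chan (2b) val=0 bits=0x0 at bit 30: 0x00000000
err (3b) val=-2 bits=0x6 at bit 27: 0x30000000
state (10b) val=741 bits=0x2e5 at bit 17: 0x35ca0000
prio (15b) val=5632 bits=0x1600 at bit 2: 0x35ca5800
bank (1b) val=0 bits=0x0 at bit 1: 0x35ca5800
cnt (1b) val=1 bits=0x1 at bit 0: 0x35ca5801
word = 0x35ca5801 → big-endian bytes:
  [0]=0x35  [1]=0xca  [2]=0x58  [3]=0x01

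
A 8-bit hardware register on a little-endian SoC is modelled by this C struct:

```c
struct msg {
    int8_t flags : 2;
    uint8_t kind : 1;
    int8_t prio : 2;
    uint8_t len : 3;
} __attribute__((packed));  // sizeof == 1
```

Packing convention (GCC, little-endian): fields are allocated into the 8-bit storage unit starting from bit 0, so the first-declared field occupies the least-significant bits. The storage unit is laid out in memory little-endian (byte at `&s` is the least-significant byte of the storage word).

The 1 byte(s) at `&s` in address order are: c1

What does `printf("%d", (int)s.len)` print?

6

[0]=0xc1 (little-endian) → word 0xc1
flags:2 @ bit 0 → (0xc1>>0)&0x3 = 0x1
kind:1 @ bit 2 → (0xc1>>2)&0x1 = 0x0
prio:2 @ bit 3 → (0xc1>>3)&0x3 = 0x0
len:3 @ bit 5 → (0xc1>>5)&0x7 = 0x6  ←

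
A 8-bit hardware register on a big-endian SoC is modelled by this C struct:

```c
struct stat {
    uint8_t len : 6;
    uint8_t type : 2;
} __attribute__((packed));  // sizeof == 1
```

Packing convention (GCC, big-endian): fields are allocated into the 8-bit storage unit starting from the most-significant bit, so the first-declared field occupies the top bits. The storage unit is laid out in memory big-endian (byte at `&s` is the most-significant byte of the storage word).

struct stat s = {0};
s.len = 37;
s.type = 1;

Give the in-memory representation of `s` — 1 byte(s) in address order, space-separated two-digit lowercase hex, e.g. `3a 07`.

len:6 = 37 → 0x25 << 2 → word 0x94
type:2 = 1 → 0x1 << 0 → word 0x95
word = 0x95 → big-endian bytes:
  [0]=0x95

95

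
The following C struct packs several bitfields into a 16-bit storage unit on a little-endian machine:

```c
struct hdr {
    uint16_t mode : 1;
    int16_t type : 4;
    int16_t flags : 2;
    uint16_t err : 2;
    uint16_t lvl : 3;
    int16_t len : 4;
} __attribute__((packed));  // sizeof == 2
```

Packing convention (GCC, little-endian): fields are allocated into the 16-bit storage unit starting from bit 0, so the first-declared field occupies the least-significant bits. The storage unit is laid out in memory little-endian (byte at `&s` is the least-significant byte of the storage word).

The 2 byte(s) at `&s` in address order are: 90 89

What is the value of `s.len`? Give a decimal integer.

-8

[0]=0x90 [1]=0x89 (little-endian) → word 0x8990
mode:1 @ bit 0 → (0x8990>>0)&0x1 = 0x0
type:4 @ bit 1 → (0x8990>>1)&0xf = 0x8
flags:2 @ bit 5 → (0x8990>>5)&0x3 = 0x0
err:2 @ bit 7 → (0x8990>>7)&0x3 = 0x3
lvl:3 @ bit 9 → (0x8990>>9)&0x7 = 0x4
len:4 @ bit 12 → (0x8990>>12)&0xf = 0x8  ←
len signed 4b, MSB=1: 8 - 16 = -8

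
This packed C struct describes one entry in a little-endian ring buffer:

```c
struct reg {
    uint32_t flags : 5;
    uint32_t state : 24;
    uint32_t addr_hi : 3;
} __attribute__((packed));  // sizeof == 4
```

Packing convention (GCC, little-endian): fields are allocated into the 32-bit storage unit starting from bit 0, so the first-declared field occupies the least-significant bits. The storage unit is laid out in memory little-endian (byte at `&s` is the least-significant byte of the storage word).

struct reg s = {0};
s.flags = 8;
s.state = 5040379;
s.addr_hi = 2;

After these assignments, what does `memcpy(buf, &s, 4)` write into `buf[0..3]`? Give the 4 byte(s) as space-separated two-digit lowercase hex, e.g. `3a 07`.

flags:5 = 8 → 0x8 << 0 → word 0x00000008
state:24 = 5040379 → 0x4ce8fb << 5 → word 0x099d1f68
addr_hi:3 = 2 → 0x2 << 29 → word 0x499d1f68
word = 0x499d1f68 → little-endian bytes:
  [0]=0x68  [1]=0x1f  [2]=0x9d  [3]=0x49

68 1f 9d 49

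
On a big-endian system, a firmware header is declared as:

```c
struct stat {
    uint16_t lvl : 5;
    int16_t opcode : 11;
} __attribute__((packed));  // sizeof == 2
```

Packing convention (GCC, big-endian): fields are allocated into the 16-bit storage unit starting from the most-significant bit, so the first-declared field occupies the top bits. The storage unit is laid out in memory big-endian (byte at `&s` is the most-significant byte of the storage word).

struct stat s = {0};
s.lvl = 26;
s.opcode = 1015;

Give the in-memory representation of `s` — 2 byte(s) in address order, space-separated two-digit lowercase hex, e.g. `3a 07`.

d3 f7

lvl (5b) val=26 bits=0x1a at bit 11: 0xd000
opcode (11b) val=1015 bits=0x3f7 at bit 0: 0xd3f7
word = 0xd3f7 → big-endian bytes:
  [0]=0xd3  [1]=0xf7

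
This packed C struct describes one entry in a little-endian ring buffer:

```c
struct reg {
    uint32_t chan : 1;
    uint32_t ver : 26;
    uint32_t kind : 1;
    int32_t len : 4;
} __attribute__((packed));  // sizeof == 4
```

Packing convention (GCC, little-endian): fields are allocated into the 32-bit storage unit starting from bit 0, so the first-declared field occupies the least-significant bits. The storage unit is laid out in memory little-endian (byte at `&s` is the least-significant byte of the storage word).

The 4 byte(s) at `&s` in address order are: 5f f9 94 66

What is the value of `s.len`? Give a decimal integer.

[0]=0x5f [1]=0xf9 [2]=0x94 [3]=0x66 (little-endian) → word 0x6694f95f
chan [0+:1] = (word>>0) & 0x1 = 1
ver [1+:26] = (word>>1) & 0x3ffffff = 55213231
kind [27+:1] = (word>>27) & 0x1 = 0
len [28+:4] = (word>>28) & 0xf = 6  ←
len signed 4b, MSB=0: value = 6

6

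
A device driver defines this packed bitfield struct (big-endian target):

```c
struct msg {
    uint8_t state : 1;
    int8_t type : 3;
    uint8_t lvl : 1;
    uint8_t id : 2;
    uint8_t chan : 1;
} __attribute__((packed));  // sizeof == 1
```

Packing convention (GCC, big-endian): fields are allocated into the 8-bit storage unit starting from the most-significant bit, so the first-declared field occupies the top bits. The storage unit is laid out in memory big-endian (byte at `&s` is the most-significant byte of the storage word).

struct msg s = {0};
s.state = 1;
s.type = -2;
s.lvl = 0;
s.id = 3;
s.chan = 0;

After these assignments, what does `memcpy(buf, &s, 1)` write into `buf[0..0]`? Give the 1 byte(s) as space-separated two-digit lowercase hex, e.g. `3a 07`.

state:1 = 1 → 0x1 << 7 → word 0x80
type:3 = -2 → 0x6 << 4 → word 0xe0
lvl:1 = 0 → 0x0 << 3 → word 0xe0
id:2 = 3 → 0x3 << 1 → word 0xe6
chan:1 = 0 → 0x0 << 0 → word 0xe6
word = 0xe6 → big-endian bytes:
  [0]=0xe6

e6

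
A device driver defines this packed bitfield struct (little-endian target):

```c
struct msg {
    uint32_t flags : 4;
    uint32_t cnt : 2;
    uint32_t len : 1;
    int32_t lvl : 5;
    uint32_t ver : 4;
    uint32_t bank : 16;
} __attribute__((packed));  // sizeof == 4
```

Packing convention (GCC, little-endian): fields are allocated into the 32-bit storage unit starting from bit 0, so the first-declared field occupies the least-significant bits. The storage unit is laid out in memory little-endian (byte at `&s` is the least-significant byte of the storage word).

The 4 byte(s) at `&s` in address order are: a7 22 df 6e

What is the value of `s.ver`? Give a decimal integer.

[0]=0xa7 [1]=0x22 [2]=0xdf [3]=0x6e (little-endian) → word 0x6edf22a7
flags [0+:4] = (word>>0) & 0xf = 7
cnt [4+:2] = (word>>4) & 0x3 = 2
len [6+:1] = (word>>6) & 0x1 = 0
lvl [7+:5] = (word>>7) & 0x1f = 5
ver [12+:4] = (word>>12) & 0xf = 2  ←
bank [16+:16] = (word>>16) & 0xffff = 28383

2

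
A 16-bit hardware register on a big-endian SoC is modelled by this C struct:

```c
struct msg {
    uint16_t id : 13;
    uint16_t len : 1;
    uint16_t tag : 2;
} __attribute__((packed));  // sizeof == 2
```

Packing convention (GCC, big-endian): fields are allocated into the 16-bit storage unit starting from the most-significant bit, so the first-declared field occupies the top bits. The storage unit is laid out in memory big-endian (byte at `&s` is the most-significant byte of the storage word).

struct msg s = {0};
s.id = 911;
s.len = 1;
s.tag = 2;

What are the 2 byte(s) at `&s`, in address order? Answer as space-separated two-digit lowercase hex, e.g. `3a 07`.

id (13b) val=911 bits=0x38f at bit 3: 0x1c78
len (1b) val=1 bits=0x1 at bit 2: 0x1c7c
tag (2b) val=2 bits=0x2 at bit 0: 0x1c7e
word = 0x1c7e → big-endian bytes:
  [0]=0x1c  [1]=0x7e

1c 7e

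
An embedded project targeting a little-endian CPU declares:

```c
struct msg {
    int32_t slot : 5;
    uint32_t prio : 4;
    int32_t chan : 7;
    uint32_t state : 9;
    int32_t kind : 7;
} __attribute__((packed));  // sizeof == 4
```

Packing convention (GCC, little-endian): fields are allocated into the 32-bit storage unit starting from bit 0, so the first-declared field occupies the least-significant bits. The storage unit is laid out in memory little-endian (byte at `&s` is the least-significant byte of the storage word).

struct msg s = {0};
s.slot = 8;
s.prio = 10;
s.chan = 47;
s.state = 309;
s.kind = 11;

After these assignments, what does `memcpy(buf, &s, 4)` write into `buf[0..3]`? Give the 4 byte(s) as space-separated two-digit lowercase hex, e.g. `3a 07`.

48 5f 35 17

slot (5b) val=8 bits=0x8 at bit 0: 0x00000008
prio (4b) val=10 bits=0xa at bit 5: 0x00000148
chan (7b) val=47 bits=0x2f at bit 9: 0x00005f48
state (9b) val=309 bits=0x135 at bit 16: 0x01355f48
kind (7b) val=11 bits=0xb at bit 25: 0x17355f48
word = 0x17355f48 → little-endian bytes:
  [0]=0x48  [1]=0x5f  [2]=0x35  [3]=0x17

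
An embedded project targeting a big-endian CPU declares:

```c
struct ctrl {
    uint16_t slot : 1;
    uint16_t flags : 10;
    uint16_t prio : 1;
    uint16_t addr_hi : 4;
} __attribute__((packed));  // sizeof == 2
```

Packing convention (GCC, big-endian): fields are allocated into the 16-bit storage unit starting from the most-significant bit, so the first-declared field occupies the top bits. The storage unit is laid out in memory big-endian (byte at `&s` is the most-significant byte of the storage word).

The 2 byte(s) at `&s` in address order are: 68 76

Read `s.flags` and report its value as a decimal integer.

[0]=0x68 [1]=0x76 (big-endian) → word 0x6876
slot [15+:1] = (word>>15) & 0x1 = 0
flags [5+:10] = (word>>5) & 0x3ff = 835  ←
prio [4+:1] = (word>>4) & 0x1 = 1
addr_hi [0+:4] = (word>>0) & 0xf = 6

835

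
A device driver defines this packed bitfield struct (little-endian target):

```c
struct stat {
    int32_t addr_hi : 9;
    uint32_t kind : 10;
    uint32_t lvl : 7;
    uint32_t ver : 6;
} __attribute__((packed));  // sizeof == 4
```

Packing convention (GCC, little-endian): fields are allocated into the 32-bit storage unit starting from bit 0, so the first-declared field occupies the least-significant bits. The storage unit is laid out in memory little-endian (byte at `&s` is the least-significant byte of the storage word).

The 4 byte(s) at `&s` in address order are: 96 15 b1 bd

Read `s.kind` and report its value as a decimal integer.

[0]=0x96 [1]=0x15 [2]=0xb1 [3]=0xbd (little-endian) → word 0xbdb11596
addr_hi [0+:9] = (word>>0) & 0x1ff = 406
kind [9+:10] = (word>>9) & 0x3ff = 138  ←
lvl [19+:7] = (word>>19) & 0x7f = 54
ver [26+:6] = (word>>26) & 0x3f = 47

138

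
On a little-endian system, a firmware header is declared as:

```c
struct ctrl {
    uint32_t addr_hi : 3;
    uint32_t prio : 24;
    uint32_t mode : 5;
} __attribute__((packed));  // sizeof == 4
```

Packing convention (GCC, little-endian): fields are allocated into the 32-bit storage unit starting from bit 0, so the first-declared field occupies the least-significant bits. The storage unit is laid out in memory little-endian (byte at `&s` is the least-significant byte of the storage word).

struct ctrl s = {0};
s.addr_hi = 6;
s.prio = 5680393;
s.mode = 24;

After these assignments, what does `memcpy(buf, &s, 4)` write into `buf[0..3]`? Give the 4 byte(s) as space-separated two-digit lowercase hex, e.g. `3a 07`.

4e 68 b5 c2

[0+:3] addr_hi=6 & 0x7 = 0x6; word=0x00000006
[3+:24] prio=5680393 & 0xffffff = 0x56ad09; word=0x02b5684e
[27+:5] mode=24 & 0x1f = 0x18; word=0xc2b5684e
word = 0xc2b5684e → little-endian bytes:
  [0]=0x4e  [1]=0x68  [2]=0xb5  [3]=0xc2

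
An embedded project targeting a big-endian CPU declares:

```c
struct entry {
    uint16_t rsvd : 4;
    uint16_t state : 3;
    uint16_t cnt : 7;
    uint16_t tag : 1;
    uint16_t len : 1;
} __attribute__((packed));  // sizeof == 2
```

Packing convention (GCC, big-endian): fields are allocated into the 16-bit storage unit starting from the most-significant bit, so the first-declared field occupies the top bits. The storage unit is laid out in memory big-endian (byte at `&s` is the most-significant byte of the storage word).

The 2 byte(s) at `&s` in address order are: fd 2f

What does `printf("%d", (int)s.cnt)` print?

75

[0]=0xfd [1]=0x2f (big-endian) → word 0xfd2f
rsvd:4 @ bit 12 → (0xfd2f>>12)&0xf = 0xf
state:3 @ bit 9 → (0xfd2f>>9)&0x7 = 0x6
cnt:7 @ bit 2 → (0xfd2f>>2)&0x7f = 0x4b  ←
tag:1 @ bit 1 → (0xfd2f>>1)&0x1 = 0x1
len:1 @ bit 0 → (0xfd2f>>0)&0x1 = 0x1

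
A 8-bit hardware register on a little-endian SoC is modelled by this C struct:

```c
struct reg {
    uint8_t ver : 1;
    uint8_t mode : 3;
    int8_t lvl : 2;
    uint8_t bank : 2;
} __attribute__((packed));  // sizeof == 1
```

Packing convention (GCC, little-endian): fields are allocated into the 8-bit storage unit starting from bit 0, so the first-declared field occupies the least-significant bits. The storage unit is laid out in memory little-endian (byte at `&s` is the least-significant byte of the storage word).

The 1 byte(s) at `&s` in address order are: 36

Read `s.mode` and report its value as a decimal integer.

3

[0]=0x36 (little-endian) → word 0x36
ver:1 @ bit 0 → (0x36>>0)&0x1 = 0x0
mode:3 @ bit 1 → (0x36>>1)&0x7 = 0x3  ←
lvl:2 @ bit 4 → (0x36>>4)&0x3 = 0x3
bank:2 @ bit 6 → (0x36>>6)&0x3 = 0x0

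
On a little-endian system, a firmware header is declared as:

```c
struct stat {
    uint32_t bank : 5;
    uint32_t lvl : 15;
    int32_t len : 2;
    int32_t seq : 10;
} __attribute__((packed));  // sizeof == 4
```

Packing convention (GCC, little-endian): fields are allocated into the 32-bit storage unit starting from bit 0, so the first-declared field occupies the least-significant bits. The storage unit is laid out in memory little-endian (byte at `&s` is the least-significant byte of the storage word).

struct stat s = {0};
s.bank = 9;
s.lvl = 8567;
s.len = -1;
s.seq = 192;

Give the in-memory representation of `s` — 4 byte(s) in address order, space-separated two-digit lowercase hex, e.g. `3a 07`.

e9 2e 34 30

bank:5 = 9 → 0x9 << 0 → word 0x00000009
lvl:15 = 8567 → 0x2177 << 5 → word 0x00042ee9
len:2 = -1 → 0x3 << 20 → word 0x00342ee9
seq:10 = 192 → 0xc0 << 22 → word 0x30342ee9
word = 0x30342ee9 → little-endian bytes:
  [0]=0xe9  [1]=0x2e  [2]=0x34  [3]=0x30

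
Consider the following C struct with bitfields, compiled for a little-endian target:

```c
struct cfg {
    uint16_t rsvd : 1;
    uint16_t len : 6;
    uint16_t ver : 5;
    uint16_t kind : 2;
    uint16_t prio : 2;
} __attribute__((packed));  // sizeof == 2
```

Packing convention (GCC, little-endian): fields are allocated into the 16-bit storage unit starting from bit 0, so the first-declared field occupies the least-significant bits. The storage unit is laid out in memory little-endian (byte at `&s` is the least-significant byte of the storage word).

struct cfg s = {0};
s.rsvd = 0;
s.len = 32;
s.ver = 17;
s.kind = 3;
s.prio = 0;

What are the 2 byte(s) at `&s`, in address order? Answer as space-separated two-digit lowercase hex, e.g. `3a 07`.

[0+:1] rsvd=0 & 0x1 = 0x0; word=0x0000
[1+:6] len=32 & 0x3f = 0x20; word=0x0040
[7+:5] ver=17 & 0x1f = 0x11; word=0x08c0
[12+:2] kind=3 & 0x3 = 0x3; word=0x38c0
[14+:2] prio=0 & 0x3 = 0x0; word=0x38c0
word = 0x38c0 → little-endian bytes:
  [0]=0xc0  [1]=0x38

c0 38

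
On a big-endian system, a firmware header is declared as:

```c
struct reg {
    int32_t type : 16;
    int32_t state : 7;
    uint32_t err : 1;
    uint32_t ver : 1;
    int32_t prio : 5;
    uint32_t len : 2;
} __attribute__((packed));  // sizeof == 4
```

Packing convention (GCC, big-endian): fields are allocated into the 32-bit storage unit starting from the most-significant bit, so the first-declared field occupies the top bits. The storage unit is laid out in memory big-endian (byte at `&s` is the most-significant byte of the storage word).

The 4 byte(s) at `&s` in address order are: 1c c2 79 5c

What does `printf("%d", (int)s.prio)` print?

-9

[0]=0x1c [1]=0xc2 [2]=0x79 [3]=0x5c (big-endian) → word 0x1cc2795c
type [16+:16] = (word>>16) & 0xffff = 7362
state [9+:7] = (word>>9) & 0x7f = 60
err [8+:1] = (word>>8) & 0x1 = 1
ver [7+:1] = (word>>7) & 0x1 = 0
prio [2+:5] = (word>>2) & 0x1f = 23  ←
len [0+:2] = (word>>0) & 0x3 = 0
prio signed 5b, MSB=1: 23 - 32 = -9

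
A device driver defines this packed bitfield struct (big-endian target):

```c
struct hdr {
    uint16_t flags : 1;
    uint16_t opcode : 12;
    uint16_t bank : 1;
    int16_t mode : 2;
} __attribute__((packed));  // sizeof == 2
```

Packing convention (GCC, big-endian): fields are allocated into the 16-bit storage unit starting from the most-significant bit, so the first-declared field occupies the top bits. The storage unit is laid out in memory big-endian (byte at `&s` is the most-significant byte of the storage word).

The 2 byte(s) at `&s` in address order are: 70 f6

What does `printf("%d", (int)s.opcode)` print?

3614

[0]=0x70 [1]=0xf6 (big-endian) → word 0x70f6
flags:1 @ bit 15 → (0x70f6>>15)&0x1 = 0x0
opcode:12 @ bit 3 → (0x70f6>>3)&0xfff = 0xe1e  ←
bank:1 @ bit 2 → (0x70f6>>2)&0x1 = 0x1
mode:2 @ bit 0 → (0x70f6>>0)&0x3 = 0x2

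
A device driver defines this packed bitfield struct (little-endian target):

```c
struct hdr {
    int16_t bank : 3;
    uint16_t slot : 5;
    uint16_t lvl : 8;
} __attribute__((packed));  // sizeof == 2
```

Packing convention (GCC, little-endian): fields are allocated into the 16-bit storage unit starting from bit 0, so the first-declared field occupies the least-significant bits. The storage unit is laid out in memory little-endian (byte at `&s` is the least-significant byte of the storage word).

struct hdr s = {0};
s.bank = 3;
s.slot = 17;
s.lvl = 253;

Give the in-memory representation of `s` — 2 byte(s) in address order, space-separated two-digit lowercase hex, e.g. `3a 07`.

8b fd

[0+:3] bank=3 & 0x7 = 0x3; word=0x0003
[3+:5] slot=17 & 0x1f = 0x11; word=0x008b
[8+:8] lvl=253 & 0xff = 0xfd; word=0xfd8b
word = 0xfd8b → little-endian bytes:
  [0]=0x8b  [1]=0xfd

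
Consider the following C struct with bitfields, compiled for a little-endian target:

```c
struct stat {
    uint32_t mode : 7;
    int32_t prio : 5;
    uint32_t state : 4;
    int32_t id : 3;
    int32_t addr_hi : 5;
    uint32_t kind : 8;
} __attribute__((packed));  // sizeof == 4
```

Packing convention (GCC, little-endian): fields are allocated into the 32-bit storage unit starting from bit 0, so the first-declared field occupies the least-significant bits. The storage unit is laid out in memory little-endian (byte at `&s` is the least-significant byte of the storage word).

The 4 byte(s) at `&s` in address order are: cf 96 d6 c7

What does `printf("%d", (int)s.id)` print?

-2

[0]=0xcf [1]=0x96 [2]=0xd6 [3]=0xc7 (little-endian) → word 0xc7d696cf
mode [0+:7] = (word>>0) & 0x7f = 79
prio [7+:5] = (word>>7) & 0x1f = 13
state [12+:4] = (word>>12) & 0xf = 9
id [16+:3] = (word>>16) & 0x7 = 6  ←
addr_hi [19+:5] = (word>>19) & 0x1f = 26
kind [24+:8] = (word>>24) & 0xff = 199
id signed 3b, MSB=1: 6 - 8 = -2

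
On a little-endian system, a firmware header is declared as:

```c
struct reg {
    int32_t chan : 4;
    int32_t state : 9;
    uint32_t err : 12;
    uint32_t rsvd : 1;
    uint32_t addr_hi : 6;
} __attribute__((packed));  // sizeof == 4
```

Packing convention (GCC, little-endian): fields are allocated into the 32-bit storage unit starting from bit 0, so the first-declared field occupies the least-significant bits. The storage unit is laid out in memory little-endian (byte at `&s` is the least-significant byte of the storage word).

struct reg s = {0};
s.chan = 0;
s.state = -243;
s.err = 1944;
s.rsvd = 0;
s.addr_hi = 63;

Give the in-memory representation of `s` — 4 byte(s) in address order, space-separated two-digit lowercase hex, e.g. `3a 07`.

d0 10 f3 fc

[0+:4] chan=0 & 0xf = 0x0; word=0x00000000
[4+:9] state=-243 & 0x1ff = 0x10d; word=0x000010d0
[13+:12] err=1944 & 0xfff = 0x798; word=0x00f310d0
[25+:1] rsvd=0 & 0x1 = 0x0; word=0x00f310d0
[26+:6] addr_hi=63 & 0x3f = 0x3f; word=0xfcf310d0
word = 0xfcf310d0 → little-endian bytes:
  [0]=0xd0  [1]=0x10  [2]=0xf3  [3]=0xfc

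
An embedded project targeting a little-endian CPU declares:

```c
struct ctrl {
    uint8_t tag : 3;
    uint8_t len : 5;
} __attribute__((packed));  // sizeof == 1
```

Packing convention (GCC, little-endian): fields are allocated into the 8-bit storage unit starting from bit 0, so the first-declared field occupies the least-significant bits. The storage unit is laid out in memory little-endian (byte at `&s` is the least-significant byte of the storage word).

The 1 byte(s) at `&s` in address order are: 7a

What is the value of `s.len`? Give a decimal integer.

[0]=0x7a (little-endian) → word 0x7a
tag [0+:3] = (word>>0) & 0x7 = 2
len [3+:5] = (word>>3) & 0x1f = 15  ←

15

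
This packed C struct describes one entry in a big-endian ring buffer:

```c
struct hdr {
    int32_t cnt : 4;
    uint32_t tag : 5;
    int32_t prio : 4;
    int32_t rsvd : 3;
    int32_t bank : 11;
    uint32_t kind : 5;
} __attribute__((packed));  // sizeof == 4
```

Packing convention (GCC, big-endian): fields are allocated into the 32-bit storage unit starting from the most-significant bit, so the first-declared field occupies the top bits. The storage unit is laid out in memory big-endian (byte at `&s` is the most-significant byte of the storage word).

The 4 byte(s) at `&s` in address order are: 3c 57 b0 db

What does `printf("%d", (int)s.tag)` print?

[0]=0x3c [1]=0x57 [2]=0xb0 [3]=0xdb (big-endian) → word 0x3c57b0db
cnt:4 @ bit 28 → (0x3c57b0db>>28)&0xf = 0x3
tag:5 @ bit 23 → (0x3c57b0db>>23)&0x1f = 0x18  ←
prio:4 @ bit 19 → (0x3c57b0db>>19)&0xf = 0xa
rsvd:3 @ bit 16 → (0x3c57b0db>>16)&0x7 = 0x7
bank:11 @ bit 5 → (0x3c57b0db>>5)&0x7ff = 0x586
kind:5 @ bit 0 → (0x3c57b0db>>0)&0x1f = 0x1b

24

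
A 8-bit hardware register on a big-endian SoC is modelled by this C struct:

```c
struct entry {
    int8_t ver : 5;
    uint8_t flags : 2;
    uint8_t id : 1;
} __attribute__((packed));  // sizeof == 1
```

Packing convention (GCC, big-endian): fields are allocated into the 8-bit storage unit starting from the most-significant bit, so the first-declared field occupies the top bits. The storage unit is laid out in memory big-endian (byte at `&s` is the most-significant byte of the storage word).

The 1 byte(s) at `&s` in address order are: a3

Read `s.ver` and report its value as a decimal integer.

[0]=0xa3 (big-endian) → word 0xa3
ver [3+:5] = (word>>3) & 0x1f = 20  ←
flags [1+:2] = (word>>1) & 0x3 = 1
id [0+:1] = (word>>0) & 0x1 = 1
ver signed 5b, MSB=1: 20 - 32 = -12

-12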